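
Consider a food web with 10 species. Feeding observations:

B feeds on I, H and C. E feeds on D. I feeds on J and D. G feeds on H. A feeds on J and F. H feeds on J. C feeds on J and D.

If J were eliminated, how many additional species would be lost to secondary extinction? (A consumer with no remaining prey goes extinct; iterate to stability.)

Remove J.
Round 1: H (all prey gone) → extinct.
Round 2: G (all prey gone) → extinct.
No further losses. Total secondary extinctions: 2.

2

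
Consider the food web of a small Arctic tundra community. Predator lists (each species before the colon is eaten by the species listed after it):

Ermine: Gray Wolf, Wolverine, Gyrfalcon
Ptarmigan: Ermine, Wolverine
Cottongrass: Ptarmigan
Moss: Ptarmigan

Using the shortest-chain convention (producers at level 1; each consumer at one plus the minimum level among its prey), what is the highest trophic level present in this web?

4

Producers (level 1): Cottongrass, Moss.
Following each consumer down to its lowest-level prey: Cottongrass → Ptarmigan → Ermine → Gyrfalcon (levels 1 through 4).
All prey of Gyrfalcon (Ermine 3) are at level 3 or above, so Gyrfalcon is at level 1 + 3 = 4.
Every consumer has at least one prey at level 3 or below, so none exceeds level 4.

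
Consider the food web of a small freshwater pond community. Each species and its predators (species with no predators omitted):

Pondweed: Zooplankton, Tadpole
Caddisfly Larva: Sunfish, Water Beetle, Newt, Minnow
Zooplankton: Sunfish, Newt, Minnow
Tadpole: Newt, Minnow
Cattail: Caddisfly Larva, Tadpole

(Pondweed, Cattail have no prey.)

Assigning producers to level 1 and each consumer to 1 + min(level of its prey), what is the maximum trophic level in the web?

3

Producers (level 1): Pondweed, Cattail.
Following each consumer down to its lowest-level prey: Pondweed → Zooplankton → Newt (levels 1 through 3).
All prey of Newt (Zooplankton 2, Caddisfly Larva 2, Tadpole 2) are at level 2 or above, so Newt is at level 1 + 2 = 3.
Every consumer has at least one prey at level 2 or below, so none exceeds level 3.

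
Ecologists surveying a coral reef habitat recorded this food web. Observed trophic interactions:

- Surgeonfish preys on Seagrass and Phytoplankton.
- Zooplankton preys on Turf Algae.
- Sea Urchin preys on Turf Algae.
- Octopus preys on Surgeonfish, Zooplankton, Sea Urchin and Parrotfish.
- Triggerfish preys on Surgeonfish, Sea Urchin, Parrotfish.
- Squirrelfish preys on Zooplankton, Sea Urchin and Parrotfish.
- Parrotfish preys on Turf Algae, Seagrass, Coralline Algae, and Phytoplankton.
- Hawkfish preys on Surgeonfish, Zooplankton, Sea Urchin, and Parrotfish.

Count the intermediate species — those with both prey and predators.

Intermediate species (has both prey and predators): Zooplankton, Parrotfish, Sea Urchin, Surgeonfish.
Count: 4.

4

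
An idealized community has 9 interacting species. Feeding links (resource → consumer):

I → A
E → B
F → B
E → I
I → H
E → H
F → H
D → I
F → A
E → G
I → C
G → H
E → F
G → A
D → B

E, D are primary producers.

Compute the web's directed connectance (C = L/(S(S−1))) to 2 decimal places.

C = 0.21

The web has S = 9 species and L = 15 feeding links.
C = L / (S(S−1)) = 15 / 72 = 0.2083 ≈ 0.21.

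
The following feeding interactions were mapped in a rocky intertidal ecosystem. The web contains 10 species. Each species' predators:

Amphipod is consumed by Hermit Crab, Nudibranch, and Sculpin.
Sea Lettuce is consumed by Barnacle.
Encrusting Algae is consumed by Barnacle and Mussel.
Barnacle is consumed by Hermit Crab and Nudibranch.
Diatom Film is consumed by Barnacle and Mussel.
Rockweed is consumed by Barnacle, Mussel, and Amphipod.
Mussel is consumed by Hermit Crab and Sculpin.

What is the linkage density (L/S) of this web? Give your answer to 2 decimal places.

There are L = 15 links among S = 10 species.
L/S = 15/10 = 1.5000 ≈ 1.50.

L/S = 1.50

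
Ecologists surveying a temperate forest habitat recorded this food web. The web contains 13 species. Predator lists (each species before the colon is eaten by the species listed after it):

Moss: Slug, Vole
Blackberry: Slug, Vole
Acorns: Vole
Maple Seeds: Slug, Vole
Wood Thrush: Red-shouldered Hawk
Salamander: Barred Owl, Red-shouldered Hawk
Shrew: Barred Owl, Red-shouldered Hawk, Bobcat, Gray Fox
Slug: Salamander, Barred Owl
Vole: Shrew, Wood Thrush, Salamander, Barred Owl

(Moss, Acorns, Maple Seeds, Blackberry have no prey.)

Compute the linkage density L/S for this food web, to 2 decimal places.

There are L = 20 links among S = 13 species.
L/S = 20/13 = 1.5385 ≈ 1.54.

L/S = 1.54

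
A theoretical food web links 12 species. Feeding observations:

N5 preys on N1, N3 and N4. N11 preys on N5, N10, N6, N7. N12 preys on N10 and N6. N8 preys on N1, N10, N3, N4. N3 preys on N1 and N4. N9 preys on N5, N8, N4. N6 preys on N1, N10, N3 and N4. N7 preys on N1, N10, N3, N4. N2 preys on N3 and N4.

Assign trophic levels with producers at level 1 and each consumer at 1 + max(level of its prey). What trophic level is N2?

Trophic level 3

N4 is a producer → level 1.
N3 eats N4 (level 1); other prey at levels: N1 1 → level 2.
N2 eats N3 (level 2); other prey at levels: N4 1 → level 3.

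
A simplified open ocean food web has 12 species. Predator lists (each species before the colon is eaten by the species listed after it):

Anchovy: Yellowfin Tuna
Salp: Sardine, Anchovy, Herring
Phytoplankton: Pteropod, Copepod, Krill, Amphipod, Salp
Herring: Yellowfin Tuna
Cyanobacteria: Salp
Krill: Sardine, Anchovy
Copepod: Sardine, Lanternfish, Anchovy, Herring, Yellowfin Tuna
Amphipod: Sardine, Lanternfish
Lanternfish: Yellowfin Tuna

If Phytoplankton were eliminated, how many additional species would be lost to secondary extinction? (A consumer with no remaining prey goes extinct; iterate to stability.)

Remove Phytoplankton.
Round 1: Pteropod (all prey gone), Copepod (all prey gone), Krill (all prey gone), Amphipod (all prey gone) → extinct.
Round 2: Lanternfish (all prey gone) → extinct.
No further losses. Total secondary extinctions: 5.

5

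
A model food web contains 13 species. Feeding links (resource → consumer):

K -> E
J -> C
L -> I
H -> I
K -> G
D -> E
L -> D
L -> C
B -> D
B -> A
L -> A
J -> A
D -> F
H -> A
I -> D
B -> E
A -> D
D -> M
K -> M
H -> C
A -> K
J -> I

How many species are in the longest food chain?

One longest chain: B → A → K → E.
It has 4 species and 3 links.

4 species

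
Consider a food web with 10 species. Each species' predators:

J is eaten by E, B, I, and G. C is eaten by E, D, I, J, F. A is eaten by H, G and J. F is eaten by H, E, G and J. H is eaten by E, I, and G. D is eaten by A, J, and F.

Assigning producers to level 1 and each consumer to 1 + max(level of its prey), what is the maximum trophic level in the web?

5

Producers (level 1): C.
C → D → A → H → E gives E level 5.
No species has a prey at level 5, so no species reaches level 6.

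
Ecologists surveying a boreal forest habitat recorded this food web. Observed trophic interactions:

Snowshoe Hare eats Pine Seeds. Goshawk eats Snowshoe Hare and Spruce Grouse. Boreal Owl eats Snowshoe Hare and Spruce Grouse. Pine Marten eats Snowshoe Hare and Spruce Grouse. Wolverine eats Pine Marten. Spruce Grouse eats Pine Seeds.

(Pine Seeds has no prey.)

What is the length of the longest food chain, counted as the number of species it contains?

4 species

One longest chain: Pine Seeds → Snowshoe Hare → Pine Marten → Wolverine.
It has 4 species and 3 links.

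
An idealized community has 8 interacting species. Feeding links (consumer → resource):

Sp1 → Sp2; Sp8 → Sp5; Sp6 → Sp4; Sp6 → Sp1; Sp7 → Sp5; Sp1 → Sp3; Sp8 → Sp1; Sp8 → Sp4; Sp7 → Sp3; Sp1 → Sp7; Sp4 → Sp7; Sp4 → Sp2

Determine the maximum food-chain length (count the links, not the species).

One longest chain: Sp5 → Sp7 → Sp1 → Sp6.
It has 4 species and 3 links.

3 links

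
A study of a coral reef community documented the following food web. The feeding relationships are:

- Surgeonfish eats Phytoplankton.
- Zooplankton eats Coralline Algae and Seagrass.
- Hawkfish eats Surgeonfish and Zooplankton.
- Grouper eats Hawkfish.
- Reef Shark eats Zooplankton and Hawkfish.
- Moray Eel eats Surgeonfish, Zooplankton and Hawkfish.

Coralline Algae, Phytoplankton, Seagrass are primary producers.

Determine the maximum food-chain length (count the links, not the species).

3 links

One longest chain: Phytoplankton → Surgeonfish → Hawkfish → Moray Eel.
It has 4 species and 3 links.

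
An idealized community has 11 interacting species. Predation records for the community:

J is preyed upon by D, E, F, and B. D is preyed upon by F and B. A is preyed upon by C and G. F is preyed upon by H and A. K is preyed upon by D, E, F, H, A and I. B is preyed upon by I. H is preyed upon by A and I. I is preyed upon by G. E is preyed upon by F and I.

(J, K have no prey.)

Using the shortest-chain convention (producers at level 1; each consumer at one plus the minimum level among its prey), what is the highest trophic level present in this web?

Producers (level 1): J, K.
Following each consumer down to its lowest-level prey: K → A → G (levels 1 through 3).
All prey of G (A 2, I 2) are at level 2 or above, so G is at level 1 + 2 = 3.
Every consumer has at least one prey at level 2 or below, so none exceeds level 3.

3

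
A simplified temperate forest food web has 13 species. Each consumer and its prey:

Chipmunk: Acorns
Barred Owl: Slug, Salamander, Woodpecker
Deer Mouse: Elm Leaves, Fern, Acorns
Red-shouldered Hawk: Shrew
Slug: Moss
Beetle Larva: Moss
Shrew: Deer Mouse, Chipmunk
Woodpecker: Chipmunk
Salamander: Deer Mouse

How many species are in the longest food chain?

4 species

One longest chain: Elm Leaves → Deer Mouse → Salamander → Barred Owl.
It has 4 species and 3 links.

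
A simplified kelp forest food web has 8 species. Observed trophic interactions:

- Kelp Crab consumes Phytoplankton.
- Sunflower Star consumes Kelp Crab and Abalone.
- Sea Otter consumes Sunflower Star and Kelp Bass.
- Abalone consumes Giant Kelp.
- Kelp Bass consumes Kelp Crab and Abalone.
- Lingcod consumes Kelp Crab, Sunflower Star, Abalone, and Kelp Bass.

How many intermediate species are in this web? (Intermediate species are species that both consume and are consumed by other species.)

Intermediate species (has both prey and predators): Abalone, Kelp Crab, Sunflower Star, Kelp Bass.
Count: 4.

4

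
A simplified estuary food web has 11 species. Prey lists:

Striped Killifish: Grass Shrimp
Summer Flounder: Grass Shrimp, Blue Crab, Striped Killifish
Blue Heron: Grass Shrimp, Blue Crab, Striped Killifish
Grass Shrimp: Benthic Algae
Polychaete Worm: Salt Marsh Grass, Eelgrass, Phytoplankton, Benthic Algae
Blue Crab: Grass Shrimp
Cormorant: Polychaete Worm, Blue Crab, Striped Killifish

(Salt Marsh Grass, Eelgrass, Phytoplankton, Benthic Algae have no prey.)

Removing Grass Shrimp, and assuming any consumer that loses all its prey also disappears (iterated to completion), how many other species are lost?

Remove Grass Shrimp.
Round 1: Blue Crab (all prey gone), Striped Killifish (all prey gone) → extinct.
Round 2: Summer Flounder (all prey gone), Blue Heron (all prey gone) → extinct.
No further losses. Total secondary extinctions: 4.

4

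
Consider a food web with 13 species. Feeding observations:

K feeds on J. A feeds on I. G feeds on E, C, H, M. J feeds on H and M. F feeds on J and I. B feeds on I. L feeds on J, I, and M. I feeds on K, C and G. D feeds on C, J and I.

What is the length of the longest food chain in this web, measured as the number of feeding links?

4 links

One longest chain: M → J → K → I → D.
It has 5 species and 4 links.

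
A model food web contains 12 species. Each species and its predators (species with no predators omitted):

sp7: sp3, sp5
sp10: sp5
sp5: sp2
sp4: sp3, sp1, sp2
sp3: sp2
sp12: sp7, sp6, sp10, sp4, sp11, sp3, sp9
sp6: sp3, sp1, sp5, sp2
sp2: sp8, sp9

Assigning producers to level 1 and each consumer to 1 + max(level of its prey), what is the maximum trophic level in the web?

5

Producers (level 1): sp12.
sp12 → sp7 → sp5 → sp2 → sp8 gives sp8 level 5.
No species has a prey at level 5, so no species reaches level 6.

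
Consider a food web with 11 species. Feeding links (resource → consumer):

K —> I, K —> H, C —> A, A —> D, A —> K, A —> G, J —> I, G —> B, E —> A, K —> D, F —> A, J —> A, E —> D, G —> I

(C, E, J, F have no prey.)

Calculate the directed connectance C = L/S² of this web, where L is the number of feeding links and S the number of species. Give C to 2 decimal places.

The web has S = 11 species and L = 14 feeding links.
C = L / S² = 14 / 121 = 0.1157 ≈ 0.12.

C = 0.12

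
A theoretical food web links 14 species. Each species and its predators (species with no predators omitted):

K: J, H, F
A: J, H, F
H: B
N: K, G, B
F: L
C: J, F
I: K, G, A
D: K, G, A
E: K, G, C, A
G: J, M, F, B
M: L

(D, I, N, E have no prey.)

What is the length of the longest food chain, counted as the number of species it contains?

One longest chain: D → K → H → B.
It has 4 species and 3 links.

4 species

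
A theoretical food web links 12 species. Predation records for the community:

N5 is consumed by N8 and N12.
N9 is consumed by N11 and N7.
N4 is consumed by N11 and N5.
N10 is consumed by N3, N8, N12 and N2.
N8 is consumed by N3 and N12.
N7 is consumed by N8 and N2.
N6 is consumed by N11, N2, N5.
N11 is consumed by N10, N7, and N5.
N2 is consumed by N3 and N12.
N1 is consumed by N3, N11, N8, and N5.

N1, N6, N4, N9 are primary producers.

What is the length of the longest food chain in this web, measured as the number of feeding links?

One longest chain: N1 → N11 → N7 → N2 → N12.
It has 5 species and 4 links.

4 links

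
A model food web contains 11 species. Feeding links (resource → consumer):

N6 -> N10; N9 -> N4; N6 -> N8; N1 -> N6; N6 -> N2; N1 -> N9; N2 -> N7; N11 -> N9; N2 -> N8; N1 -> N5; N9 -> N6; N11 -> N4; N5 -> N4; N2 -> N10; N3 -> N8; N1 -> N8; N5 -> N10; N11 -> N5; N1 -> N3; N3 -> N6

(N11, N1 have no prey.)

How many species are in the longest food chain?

5 species

One longest chain: N1 → N3 → N6 → N2 → N10.
It has 5 species and 4 links.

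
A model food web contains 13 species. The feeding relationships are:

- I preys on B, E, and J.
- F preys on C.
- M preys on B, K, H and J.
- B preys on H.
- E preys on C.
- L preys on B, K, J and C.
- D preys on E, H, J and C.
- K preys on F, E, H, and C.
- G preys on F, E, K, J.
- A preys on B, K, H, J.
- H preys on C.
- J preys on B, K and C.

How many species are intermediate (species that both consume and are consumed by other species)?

Intermediate species (has both prey and predators): E, F, H, K, B, J.
Count: 6.

6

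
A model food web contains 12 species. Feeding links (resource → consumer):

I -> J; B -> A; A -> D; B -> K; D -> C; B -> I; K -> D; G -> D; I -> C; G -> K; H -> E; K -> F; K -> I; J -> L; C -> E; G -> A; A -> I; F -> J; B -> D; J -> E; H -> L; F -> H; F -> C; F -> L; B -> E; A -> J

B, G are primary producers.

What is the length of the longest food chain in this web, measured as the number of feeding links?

One longest chain: B → A → I → J → E.
It has 5 species and 4 links.

4 links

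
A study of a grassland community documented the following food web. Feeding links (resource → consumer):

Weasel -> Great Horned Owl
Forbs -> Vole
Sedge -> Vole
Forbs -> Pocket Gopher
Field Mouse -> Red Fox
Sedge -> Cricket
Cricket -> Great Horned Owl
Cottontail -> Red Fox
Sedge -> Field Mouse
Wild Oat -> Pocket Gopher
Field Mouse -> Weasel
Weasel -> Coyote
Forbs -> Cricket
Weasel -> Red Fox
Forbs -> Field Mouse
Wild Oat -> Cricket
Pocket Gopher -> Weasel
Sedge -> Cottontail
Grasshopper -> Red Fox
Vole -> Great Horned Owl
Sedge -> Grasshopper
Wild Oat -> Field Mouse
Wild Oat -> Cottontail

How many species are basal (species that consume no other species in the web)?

3

Basal species (no prey listed): Forbs, Sedge, Wild Oat.
Count: 3.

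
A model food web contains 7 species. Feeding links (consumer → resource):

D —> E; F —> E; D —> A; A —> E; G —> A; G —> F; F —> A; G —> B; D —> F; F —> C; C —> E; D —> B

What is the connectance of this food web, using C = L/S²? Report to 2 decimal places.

The web has S = 7 species and L = 12 feeding links.
C = L / S² = 12 / 49 = 0.2449 ≈ 0.24.

C = 0.24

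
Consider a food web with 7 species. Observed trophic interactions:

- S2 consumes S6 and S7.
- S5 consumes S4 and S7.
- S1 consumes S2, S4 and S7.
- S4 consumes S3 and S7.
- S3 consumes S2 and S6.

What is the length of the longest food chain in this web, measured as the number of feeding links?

4 links

One longest chain: S7 → S2 → S3 → S4 → S5.
It has 5 species and 4 links.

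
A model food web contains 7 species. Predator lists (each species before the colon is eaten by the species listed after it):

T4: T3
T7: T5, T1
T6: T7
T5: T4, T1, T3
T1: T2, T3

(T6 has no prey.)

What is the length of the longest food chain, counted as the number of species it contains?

One longest chain: T6 → T7 → T5 → T1 → T2.
It has 5 species and 4 links.

5 species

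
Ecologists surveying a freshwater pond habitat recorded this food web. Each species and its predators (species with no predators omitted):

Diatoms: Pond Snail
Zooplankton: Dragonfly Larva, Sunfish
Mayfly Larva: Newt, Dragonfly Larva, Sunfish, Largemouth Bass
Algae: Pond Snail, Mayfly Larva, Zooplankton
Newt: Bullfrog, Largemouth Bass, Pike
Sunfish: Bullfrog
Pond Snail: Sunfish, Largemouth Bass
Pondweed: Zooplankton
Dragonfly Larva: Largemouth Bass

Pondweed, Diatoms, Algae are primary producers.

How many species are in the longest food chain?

4 species

One longest chain: Diatoms → Pond Snail → Sunfish → Bullfrog.
It has 4 species and 3 links.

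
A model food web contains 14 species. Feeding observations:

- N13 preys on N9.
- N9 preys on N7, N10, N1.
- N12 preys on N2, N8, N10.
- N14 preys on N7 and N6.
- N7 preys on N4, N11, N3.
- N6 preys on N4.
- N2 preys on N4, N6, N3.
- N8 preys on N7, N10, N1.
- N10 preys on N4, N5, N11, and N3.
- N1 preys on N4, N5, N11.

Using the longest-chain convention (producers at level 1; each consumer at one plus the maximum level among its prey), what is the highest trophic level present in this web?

4

Producers (level 1): N5, N3, N4, N11.
N4 → N6 → N2 → N12 gives N12 level 4.
No species has a prey at level 4, so no species reaches level 5.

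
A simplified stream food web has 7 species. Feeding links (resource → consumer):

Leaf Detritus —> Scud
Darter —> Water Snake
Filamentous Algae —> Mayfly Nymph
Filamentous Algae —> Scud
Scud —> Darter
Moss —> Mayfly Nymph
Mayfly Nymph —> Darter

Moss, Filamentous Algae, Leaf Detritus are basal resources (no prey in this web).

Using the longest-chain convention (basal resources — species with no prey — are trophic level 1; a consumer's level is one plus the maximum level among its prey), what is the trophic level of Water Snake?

Moss has no prey (basal) → level 1.
Mayfly Nymph eats Moss (level 1); other prey at levels: Filamentous Algae 1 → level 2.
Darter eats Mayfly Nymph (level 2); other prey at levels: Scud 2 → level 3.
Water Snake eats Darter → level 4.

Trophic level 4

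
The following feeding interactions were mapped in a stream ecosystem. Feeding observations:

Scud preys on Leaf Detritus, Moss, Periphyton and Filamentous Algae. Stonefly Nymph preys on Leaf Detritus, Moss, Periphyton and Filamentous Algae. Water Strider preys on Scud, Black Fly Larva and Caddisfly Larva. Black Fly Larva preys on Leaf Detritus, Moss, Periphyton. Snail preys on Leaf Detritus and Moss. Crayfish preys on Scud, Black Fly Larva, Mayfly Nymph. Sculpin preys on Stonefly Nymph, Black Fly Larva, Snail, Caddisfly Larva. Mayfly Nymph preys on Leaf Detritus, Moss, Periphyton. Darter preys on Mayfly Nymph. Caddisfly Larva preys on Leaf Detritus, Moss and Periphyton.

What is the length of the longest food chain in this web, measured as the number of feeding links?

One longest chain: Periphyton → Mayfly Nymph → Crayfish.
It has 3 species and 2 links.

2 links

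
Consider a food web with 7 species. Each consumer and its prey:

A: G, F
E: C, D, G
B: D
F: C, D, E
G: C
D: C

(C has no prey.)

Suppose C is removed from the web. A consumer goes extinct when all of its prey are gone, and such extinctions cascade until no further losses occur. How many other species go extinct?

6

Remove C.
Round 1: D (all prey gone), G (all prey gone) → extinct.
Round 2: E (all prey gone), B (all prey gone) → extinct.
Round 3: F (all prey gone) → extinct.
Round 4: A (all prey gone) → extinct.
No further losses. Total secondary extinctions: 6.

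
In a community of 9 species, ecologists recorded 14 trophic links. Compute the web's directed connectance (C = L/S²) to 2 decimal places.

C = 0.17

The web has S = 9 species and L = 14 feeding links.
C = L / S² = 14 / 81 = 0.1728 ≈ 0.17.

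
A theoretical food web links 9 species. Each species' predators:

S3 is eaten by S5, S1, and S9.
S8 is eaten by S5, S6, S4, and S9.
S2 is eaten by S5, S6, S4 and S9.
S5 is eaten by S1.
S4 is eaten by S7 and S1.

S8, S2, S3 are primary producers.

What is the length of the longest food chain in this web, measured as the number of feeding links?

One longest chain: S8 → S4 → S7.
It has 3 species and 2 links.

2 links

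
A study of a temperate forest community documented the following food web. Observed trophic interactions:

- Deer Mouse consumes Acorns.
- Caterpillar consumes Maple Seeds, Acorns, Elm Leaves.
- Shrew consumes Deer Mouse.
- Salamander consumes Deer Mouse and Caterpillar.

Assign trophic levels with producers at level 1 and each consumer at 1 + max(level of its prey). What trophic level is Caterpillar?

Trophic level 2

Maple Seeds is a producer → level 1.
Caterpillar eats Maple Seeds (level 1); other prey at levels: Elm Leaves 1, Acorns 1 → level 2.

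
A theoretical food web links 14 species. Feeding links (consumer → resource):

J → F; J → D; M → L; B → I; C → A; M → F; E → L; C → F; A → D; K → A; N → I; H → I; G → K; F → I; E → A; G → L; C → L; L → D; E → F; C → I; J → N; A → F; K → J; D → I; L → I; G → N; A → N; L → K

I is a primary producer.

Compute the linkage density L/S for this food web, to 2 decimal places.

L/S = 2.00

There are L = 28 links among S = 14 species.
L/S = 28/14 = 2.0000 ≈ 2.00.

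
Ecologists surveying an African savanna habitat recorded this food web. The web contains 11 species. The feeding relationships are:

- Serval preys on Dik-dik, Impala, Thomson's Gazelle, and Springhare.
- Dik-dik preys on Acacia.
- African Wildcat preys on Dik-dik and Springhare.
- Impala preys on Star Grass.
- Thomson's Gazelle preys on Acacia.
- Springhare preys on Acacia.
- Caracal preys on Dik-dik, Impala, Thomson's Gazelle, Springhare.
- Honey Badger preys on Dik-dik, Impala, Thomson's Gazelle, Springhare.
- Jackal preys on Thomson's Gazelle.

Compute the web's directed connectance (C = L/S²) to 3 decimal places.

C = 0.157

The web has S = 11 species and L = 19 feeding links.
C = L / S² = 19 / 121 = 0.1570 ≈ 0.157.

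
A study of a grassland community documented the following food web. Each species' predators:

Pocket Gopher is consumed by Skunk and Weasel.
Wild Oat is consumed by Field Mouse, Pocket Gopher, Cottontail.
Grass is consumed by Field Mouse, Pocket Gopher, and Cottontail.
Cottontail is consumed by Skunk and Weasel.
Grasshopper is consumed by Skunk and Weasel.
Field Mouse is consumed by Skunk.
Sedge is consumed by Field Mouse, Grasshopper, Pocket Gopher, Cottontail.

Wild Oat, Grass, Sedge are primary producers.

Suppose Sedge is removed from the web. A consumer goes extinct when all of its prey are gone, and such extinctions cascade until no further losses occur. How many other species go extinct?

1

Remove Sedge.
Round 1: Grasshopper (all prey gone) → extinct.
No further losses. Total secondary extinctions: 1.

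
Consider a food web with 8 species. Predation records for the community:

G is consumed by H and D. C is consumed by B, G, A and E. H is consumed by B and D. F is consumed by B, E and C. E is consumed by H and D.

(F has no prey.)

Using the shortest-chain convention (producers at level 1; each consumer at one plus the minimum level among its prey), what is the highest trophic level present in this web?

3

Producers (level 1): F.
Following each consumer down to its lowest-level prey: F → E → D (levels 1 through 3).
All prey of D (E 2, G 3, H 3) are at level 2 or above, so D is at level 1 + 2 = 3.
Every consumer has at least one prey at level 2 or below, so none exceeds level 3.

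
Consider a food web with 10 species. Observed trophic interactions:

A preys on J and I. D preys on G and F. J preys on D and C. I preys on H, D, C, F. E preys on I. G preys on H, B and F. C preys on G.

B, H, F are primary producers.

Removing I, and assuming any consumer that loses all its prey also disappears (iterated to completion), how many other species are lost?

Remove I.
Round 1: E (all prey gone) → extinct.
No further losses. Total secondary extinctions: 1.

1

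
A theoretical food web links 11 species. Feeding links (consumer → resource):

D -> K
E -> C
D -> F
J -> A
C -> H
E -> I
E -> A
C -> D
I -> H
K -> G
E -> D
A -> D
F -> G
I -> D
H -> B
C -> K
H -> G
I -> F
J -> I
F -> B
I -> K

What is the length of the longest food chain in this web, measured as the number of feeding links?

One longest chain: G → K → D → I → E.
It has 5 species and 4 links.

4 links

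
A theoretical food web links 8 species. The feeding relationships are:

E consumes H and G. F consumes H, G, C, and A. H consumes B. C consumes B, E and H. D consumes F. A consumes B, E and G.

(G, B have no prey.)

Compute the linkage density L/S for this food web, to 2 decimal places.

There are L = 14 links among S = 8 species.
L/S = 14/8 = 1.7500 ≈ 1.75.

L/S = 1.75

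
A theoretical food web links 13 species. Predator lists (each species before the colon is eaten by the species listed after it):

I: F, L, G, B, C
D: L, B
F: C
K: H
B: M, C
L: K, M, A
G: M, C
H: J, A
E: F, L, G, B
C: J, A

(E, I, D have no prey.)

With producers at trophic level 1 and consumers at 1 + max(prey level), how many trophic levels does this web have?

5

Producers (level 1): E, I, D.
E → L → K → H → A gives A level 5.
No species has a prey at level 5, so no species reaches level 6.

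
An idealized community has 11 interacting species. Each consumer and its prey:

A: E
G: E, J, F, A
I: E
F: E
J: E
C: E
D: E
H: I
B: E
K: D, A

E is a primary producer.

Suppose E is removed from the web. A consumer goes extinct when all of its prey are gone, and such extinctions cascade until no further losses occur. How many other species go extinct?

Remove E.
Round 1: B (all prey gone), J (all prey gone), I (all prey gone), C (all prey gone), D (all prey gone), F (all prey gone), A (all prey gone) → extinct.
Round 2: H (all prey gone), K (all prey gone), G (all prey gone) → extinct.
No further losses. Total secondary extinctions: 10.

10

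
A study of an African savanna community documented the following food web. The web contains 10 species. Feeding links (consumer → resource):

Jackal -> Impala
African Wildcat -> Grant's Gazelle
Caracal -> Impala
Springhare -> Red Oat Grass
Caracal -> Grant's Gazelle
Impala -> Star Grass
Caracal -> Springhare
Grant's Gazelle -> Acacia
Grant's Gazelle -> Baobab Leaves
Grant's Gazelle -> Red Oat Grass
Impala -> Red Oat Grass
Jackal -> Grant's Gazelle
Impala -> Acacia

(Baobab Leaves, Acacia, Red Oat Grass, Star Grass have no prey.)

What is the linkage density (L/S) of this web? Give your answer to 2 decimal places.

L/S = 1.30

There are L = 13 links among S = 10 species.
L/S = 13/10 = 1.3000 ≈ 1.30.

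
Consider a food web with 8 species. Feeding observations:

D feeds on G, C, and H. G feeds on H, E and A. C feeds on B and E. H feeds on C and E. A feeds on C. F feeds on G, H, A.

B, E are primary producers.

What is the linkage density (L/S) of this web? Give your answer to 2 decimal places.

There are L = 14 links among S = 8 species.
L/S = 14/8 = 1.7500 ≈ 1.75.

L/S = 1.75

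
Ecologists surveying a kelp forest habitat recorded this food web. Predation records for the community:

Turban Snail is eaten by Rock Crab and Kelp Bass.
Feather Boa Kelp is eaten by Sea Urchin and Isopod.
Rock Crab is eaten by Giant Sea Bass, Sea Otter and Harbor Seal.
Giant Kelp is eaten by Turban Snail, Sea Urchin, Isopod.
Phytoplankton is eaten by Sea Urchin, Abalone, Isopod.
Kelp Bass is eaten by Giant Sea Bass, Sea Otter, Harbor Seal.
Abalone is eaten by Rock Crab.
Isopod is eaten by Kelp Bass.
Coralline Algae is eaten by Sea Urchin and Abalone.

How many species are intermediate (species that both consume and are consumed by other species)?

Intermediate species (has both prey and predators): Abalone, Turban Snail, Isopod, Rock Crab, Kelp Bass.
Count: 5.

5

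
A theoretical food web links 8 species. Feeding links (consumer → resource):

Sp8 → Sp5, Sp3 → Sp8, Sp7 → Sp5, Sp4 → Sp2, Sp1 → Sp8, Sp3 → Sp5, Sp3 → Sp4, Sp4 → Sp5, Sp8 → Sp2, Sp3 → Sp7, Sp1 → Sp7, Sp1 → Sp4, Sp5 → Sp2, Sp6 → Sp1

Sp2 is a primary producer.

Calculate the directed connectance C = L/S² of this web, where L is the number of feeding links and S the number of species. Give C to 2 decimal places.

The web has S = 8 species and L = 14 feeding links.
C = L / S² = 14 / 64 = 0.2188 ≈ 0.22.

C = 0.22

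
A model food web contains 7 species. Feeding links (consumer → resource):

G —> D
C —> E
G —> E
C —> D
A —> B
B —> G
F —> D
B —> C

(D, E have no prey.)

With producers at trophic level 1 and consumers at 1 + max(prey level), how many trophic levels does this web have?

4

Producers (level 1): D, E.
D → C → B → A gives A level 4.
No species has a prey at level 4, so no species reaches level 5.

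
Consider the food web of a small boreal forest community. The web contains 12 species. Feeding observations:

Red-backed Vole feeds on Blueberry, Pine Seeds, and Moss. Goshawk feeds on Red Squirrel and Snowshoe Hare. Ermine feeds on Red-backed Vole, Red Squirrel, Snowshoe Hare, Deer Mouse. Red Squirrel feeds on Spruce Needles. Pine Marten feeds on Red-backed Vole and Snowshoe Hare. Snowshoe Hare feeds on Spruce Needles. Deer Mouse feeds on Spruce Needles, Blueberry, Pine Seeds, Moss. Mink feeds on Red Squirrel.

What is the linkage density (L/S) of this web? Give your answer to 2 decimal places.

L/S = 1.50

There are L = 18 links among S = 12 species.
L/S = 18/12 = 1.5000 ≈ 1.50.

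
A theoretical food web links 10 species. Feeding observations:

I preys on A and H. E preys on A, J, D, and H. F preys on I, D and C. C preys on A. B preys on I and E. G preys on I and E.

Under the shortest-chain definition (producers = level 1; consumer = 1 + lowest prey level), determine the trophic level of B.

Trophic level 3

J is a producer → level 1.
E eats J → level 2.
B eats E → level 3.
No prey of B is below level 2, so 3 is the minimum.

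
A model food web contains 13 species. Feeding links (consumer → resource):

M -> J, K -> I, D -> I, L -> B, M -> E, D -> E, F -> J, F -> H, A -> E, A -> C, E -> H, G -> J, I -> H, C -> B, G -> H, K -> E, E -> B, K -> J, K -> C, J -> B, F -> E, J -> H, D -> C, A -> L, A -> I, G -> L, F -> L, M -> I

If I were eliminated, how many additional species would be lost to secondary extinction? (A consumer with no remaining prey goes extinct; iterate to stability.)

Remove I.
Every predator of it retains at least one other prey: D still has E, C; M still has E, J; K still has E, C, J; A still has E, C, L.
No consumer loses all prey, so no secondary extinctions occur.

0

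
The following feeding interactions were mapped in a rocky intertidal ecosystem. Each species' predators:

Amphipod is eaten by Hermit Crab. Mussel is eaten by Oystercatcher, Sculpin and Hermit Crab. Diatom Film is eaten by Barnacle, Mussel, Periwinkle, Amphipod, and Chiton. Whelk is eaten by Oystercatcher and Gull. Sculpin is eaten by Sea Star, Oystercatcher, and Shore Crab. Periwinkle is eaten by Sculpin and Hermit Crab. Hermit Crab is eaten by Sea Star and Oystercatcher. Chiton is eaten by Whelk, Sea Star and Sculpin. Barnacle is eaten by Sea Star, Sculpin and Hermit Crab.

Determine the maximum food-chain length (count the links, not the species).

3 links

One longest chain: Diatom Film → Barnacle → Sculpin → Oystercatcher.
It has 4 species and 3 links.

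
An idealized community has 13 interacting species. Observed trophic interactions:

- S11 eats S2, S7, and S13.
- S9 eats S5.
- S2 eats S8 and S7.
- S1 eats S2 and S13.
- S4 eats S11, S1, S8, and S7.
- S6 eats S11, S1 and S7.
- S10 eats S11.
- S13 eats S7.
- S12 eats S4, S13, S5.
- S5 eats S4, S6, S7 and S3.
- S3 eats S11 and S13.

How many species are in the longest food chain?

One longest chain: S7 → S13 → S11 → S3 → S5 → S12.
It has 6 species and 5 links.

6 species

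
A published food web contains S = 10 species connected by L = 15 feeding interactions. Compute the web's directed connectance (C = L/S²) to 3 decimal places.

The web has S = 10 species and L = 15 feeding links.
C = L / S² = 15 / 100 = 0.1500 ≈ 0.150.

C = 0.150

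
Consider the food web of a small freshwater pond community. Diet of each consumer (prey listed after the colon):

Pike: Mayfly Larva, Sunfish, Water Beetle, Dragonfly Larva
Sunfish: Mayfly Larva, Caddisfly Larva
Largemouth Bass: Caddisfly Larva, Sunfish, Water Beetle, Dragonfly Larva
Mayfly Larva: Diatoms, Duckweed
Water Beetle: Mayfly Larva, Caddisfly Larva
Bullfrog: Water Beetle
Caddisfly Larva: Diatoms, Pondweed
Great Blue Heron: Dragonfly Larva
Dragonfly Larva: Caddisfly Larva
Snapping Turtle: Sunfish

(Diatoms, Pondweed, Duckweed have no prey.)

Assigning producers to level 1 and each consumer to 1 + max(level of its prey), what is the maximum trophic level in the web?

4

Producers (level 1): Diatoms, Pondweed, Duckweed.
Diatoms → Mayfly Larva → Sunfish → Pike gives Pike level 4.
No species has a prey at level 4, so no species reaches level 5.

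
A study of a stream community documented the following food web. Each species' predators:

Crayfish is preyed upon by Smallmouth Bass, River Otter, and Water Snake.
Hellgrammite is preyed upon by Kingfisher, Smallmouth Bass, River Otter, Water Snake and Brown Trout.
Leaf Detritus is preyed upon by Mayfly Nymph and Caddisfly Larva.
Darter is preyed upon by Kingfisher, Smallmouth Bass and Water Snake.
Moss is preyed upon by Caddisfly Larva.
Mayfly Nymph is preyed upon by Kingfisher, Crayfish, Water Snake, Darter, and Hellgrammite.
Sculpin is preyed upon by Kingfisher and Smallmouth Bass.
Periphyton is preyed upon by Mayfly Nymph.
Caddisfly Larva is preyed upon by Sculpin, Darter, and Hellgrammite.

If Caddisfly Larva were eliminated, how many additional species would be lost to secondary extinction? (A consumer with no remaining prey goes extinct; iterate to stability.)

Remove Caddisfly Larva.
Round 1: Sculpin (all prey gone) → extinct.
No further losses. Total secondary extinctions: 1.

1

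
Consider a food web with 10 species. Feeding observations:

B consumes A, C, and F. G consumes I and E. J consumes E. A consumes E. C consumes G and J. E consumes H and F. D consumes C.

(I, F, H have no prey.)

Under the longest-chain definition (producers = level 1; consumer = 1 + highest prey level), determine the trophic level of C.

Trophic level 4

F is a producer → level 1.
E eats F (level 1); other prey at levels: H 1 → level 2.
G eats E (level 2); other prey at levels: I 1 → level 3.
C eats G (level 3); other prey at levels: J 3 → level 4.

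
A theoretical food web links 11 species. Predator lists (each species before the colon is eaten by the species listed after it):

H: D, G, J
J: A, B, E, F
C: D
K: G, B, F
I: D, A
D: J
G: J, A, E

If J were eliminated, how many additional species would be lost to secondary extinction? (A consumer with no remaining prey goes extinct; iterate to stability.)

Remove J.
Every predator of it retains at least one other prey: A still has I, G; B still has K; E still has G; F still has K.
No consumer loses all prey, so no secondary extinctions occur.

0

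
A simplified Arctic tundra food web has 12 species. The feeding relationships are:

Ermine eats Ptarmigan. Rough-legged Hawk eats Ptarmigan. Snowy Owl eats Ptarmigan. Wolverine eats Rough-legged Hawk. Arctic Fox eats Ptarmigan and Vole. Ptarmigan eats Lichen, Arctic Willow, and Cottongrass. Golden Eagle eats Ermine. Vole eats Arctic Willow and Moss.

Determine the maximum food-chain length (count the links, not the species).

One longest chain: Cottongrass → Ptarmigan → Ermine → Golden Eagle.
It has 4 species and 3 links.

3 links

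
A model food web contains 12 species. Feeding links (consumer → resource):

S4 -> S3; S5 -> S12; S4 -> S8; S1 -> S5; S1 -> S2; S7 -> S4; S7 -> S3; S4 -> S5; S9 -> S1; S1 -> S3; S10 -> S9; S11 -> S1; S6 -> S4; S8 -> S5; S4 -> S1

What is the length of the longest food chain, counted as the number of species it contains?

One longest chain: S12 → S5 → S1 → S4 → S6.
It has 5 species and 4 links.

5 species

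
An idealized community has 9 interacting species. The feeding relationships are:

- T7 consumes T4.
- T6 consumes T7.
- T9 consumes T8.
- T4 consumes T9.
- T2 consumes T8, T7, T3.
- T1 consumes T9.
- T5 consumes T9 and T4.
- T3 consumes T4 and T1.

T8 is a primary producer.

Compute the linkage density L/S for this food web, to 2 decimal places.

There are L = 12 links among S = 9 species.
L/S = 12/9 = 1.3333 ≈ 1.33.

L/S = 1.33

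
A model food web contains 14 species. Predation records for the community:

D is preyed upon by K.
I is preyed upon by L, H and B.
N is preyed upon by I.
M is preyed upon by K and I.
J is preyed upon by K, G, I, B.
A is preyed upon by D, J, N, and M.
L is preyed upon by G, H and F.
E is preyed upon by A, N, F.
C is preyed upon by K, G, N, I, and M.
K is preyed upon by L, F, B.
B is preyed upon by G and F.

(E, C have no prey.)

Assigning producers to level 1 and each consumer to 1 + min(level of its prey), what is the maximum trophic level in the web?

3

Producers (level 1): E, C.
Following each consumer down to its lowest-level prey: C → I → H (levels 1 through 3).
All prey of H (I 2, L 3) are at level 2 or above, so H is at level 1 + 2 = 3.
Every consumer has at least one prey at level 2 or below, so none exceeds level 3.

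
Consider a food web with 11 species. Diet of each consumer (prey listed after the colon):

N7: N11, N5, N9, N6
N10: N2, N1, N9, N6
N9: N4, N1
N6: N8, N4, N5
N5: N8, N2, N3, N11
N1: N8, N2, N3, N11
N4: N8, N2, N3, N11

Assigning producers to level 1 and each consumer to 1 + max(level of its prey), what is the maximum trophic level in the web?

4

Producers (level 1): N8, N2, N3, N11.
N8 → N4 → N6 → N7 gives N7 level 4.
No species has a prey at level 4, so no species reaches level 5.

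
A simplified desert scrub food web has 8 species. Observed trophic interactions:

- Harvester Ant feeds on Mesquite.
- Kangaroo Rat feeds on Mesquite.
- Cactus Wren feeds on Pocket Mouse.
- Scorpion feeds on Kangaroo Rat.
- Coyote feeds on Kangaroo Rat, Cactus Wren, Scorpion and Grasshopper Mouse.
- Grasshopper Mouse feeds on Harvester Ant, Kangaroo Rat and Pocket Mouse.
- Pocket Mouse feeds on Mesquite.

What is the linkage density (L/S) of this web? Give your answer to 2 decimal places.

L/S = 1.50

There are L = 12 links among S = 8 species.
L/S = 12/8 = 1.5000 ≈ 1.50.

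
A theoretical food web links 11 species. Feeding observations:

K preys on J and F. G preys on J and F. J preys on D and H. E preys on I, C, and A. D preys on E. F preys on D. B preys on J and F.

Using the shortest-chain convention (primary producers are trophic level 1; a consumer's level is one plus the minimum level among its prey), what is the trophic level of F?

Trophic level 4

C is a producer → level 1.
E eats C → level 2.
D eats E → level 3.
F eats D → level 4.
No prey of F is below level 3, so 4 is the minimum.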